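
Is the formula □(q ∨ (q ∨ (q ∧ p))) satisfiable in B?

1. □(q ∨ (q ∨ (q ∧ p))), 0
2. q ∨ (q ∨ (q ∧ p)), 0
3. q ∨ (q ∧ p), 0
4. q ∧ p, 0
5. q, 0
6. p, 0
Accessibility: 0R0

Yes, satisfiable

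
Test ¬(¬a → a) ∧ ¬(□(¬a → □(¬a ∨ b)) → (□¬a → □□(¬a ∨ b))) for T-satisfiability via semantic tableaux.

1. ¬(¬a → a) ∧ ¬(□(¬a → □(¬a ∨ b)) → (□¬a → □□(¬a ∨ b))), w0
2. ¬(¬a → a), w0
3. ¬(□(¬a → □(¬a ∨ b)) → (□¬a → □□(¬a ∨ b))), w0
4. ¬a, w0
5. □(¬a → □(¬a ∨ b)), w0
6. ¬(□¬a → □□(¬a ∨ b)), w0
7. □¬a, w0
8. ¬□□(¬a ∨ b), w0
9. ¬a → □(¬a ∨ b), w0
10. □(¬a ∨ b), w0
11. ¬a ∨ b, w0
12. b, w0
13. ¬□(¬a ∨ b), w1
14. ¬a → □(¬a ∨ b), w1
15. ¬a, w1
16. ¬a ∨ b, w1
17. □(¬a ∨ b), w1
18. b, w1
19. ¬(¬a ∨ b), w2
20. a, w2
21. ¬b, w2
22. ¬a ∨ b, w2
23. b, w2
Accessibility: w0Rw0, w0Rw1, w1Rw1, w1Rw2, w2Rw2
Branch closes: b and ¬b both at w2.
All branches of the tableau close; one closing branch shown above.

Unsatisfiable (every branch closes)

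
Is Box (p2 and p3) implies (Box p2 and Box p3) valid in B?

Tableau for the negation not (Box (p2 and p3) implies (Box p2 and Box p3)):
1. not (Box (p2 and p3) implies (Box p2 and Box p3)), w0
2. Box (p2 and p3), w0
3. not (Box p2 and Box p3), w0
4. p2 and p3, w0
5. p2, w0
6. p3, w0
7. not Box p3, w0
8. not p3, w1
9. p2 and p3, w1
10. p2, w1
11. p3, w1
Accessibility: w0Rw0, w0Rw1, w1Rw0, w1Rw1
Branch closes: p3 and not p3 both at w1.
All branches of the negation close; one closing branch shown above.

Yes, valid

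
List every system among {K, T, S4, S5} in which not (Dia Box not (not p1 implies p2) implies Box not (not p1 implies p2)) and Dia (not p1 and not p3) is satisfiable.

S4-tableau for the formula:
1. not (Dia Box not (not p1 implies p2) implies Box not (not p1 implies p2)) and Dia (not p1 and not p3), u
2. not (Dia Box not (not p1 implies p2) implies Box not (not p1 implies p2)), u
3. Dia (not p1 and not p3), u
4. Dia Box not (not p1 implies p2), u
5. not Box not (not p1 implies p2), u
6. not p1 and not p3, v
7. not p1, v
8. not p3, v
9. Box not (not p1 implies p2), w
10. not (not p1 implies p2), w
11. not p1, w
12. not p2, w
13. not p1 implies p2, x
14. p2, x
Accessibility: uRu, uRv, uRw, uRx, vRv, wRw, xRx
Complete open branch: satisfiable in S4, hence also in K, T (this S4-model is also a K-model and a T-model).
S5-tableau for the formula:
1. not (Dia Box not (not p1 implies p2) implies Box not (not p1 implies p2)) and Dia (not p1 and not p3), u
2. not (Dia Box not (not p1 implies p2) implies Box not (not p1 implies p2)), u
3. Dia (not p1 and not p3), u
4. Dia Box not (not p1 implies p2), u
5. not Box not (not p1 implies p2), u
6. not p1 and not p3, v
7. not p1, v
8. not p3, v
9. Box not (not p1 implies p2), w
10. not (not p1 implies p2), u
11. not p1, u
12. not p2, u
13. not (not p1 implies p2), v
14. not p2, v
15. not (not p1 implies p2), w
16. not p1, w
17. not p2, w
18. not p1 implies p2, x
19. not (not p1 implies p2), x
20. not p1, x
21. not p2, x
22. p2, x
Accessibility: uRu, uRv, uRw, uRx, vRu, vRv, vRw, vRx, wRu, wRv, wRw, wRx, xRu, xRv, xRw, xRx
Branch closes: p2 and not p2 both at x.
Every branch closes (one shown): unsatisfiable in S5.

K, T, S4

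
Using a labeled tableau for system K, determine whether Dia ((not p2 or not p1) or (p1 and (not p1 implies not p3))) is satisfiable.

Satisfiable

1. Dia ((not p2 or not p1) or (p1 and (not p1 implies not p3))), 0
2. (not p2 or not p1) or (p1 and (not p1 implies not p3)), 1
3. p1 and (not p1 implies not p3), 1
4. p1, 1
5. not p1 implies not p3, 1
6. not p3, 1
Accessibility: 0R1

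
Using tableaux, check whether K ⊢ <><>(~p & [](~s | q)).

Invalid (countermodel exists)

Tableau for the negation ~<><>(~p & [](~s | q)):
1. ~<><>(~p & [](~s | q)), 0
The negation has an open branch (countermodel exists).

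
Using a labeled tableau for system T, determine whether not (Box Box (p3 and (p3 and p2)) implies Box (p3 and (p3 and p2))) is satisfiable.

1. not (Box Box (p3 and (p3 and p2)) implies Box (p3 and (p3 and p2))), u
2. Box Box (p3 and (p3 and p2)), u
3. not Box (p3 and (p3 and p2)), u
4. Box (p3 and (p3 and p2)), u
5. p3 and (p3 and p2), u
6. p3, u
7. p3 and p2, u
8. p2, u
9. not (p3 and (p3 and p2)), v
10. Box (p3 and (p3 and p2)), v
11. p3 and (p3 and p2), v
12. p3, v
13. p3 and p2, v
14. p2, v
15. not (p3 and p2), v
16. not p2, v
Accessibility: uRu, uRv, vRv
Branch closes: p2 and not p2 both at v.
All branches of the tableau close; one closing branch shown above.

Unsatisfiable (every branch closes)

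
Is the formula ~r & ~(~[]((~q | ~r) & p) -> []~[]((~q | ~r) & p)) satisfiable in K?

Satisfiable (open branch found)

1. ~r & ~(~[]((~q | ~r) & p) -> []~[]((~q | ~r) & p)), u
2. ~r, u
3. ~(~[]((~q | ~r) & p) -> []~[]((~q | ~r) & p)), u
4. ~[]((~q | ~r) & p), u
5. ~[]~[]((~q | ~r) & p), u
6. ~((~q | ~r) & p), v
7. ~p, v
8. []((~q | ~r) & p), w
Accessibility: uRv, uRw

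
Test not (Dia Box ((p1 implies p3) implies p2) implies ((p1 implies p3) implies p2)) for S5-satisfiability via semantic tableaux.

1. not (Dia Box ((p1 implies p3) implies p2) implies ((p1 implies p3) implies p2)), w0
2. Dia Box ((p1 implies p3) implies p2), w0   [neg-implies-rule on 1]
3. not ((p1 implies p3) implies p2), w0   [neg-implies-rule on 1]
4. p1 implies p3, w0   [neg-implies-rule on 3]
5. not p2, w0   [neg-implies-rule on 3]
6. p3, w0   [implies-rule on 4 (branches; this branch)]
7. Box ((p1 implies p3) implies p2), w1   [Dia-rule on 2: fresh world w1, w0Rw1]
8. (p1 implies p3) implies p2, w0   [Box-rule on 7 via w1Rw0]
9. (p1 implies p3) implies p2, w1   [Box-rule on 7 via w1Rw1]
10. not (p1 implies p3), w0   [implies-rule on 8 (branches; this branch)]
11. p1, w0   [neg-implies-rule on 10]
12. not p3, w0   [neg-implies-rule on 10]
Accessibility: w0Rw0, w0Rw1, w1Rw0, w1Rw1
Branch closes: p3 and not p3 both at w0.
All branches of the tableau close; one closing branch shown above.

Unsatisfiable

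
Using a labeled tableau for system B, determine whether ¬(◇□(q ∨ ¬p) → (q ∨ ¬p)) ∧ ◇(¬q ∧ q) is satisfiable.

1. ¬(◇□(q ∨ ¬p) → (q ∨ ¬p)) ∧ ◇(¬q ∧ q), u
2. ¬(◇□(q ∨ ¬p) → (q ∨ ¬p)), u   [∧-rule on 1]
3. ◇(¬q ∧ q), u   [∧-rule on 1]
4. ◇□(q ∨ ¬p), u   [¬→-rule on 2]
5. ¬(q ∨ ¬p), u   [¬→-rule on 2]
6. ¬q, u   [¬∨-rule on 5]
7. p, u   [¬∨-rule on 5]
8. ¬q ∧ q, v   [◇-rule on 3: fresh world v, uRv]
9. ¬q, v   [∧-rule on 8]
10. q, v   [∧-rule on 8]
Accessibility: uRu, uRv, vRu, vRv
Branch closes: q and ¬q both at v.
(One branch shown.) All branches close.

Unsatisfiable (every branch closes)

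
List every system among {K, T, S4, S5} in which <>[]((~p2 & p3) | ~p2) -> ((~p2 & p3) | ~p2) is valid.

S5

S5-tableau for the negation ~(<>[]((~p2 & p3) | ~p2) -> ((~p2 & p3) | ~p2)):
1. ~(<>[]((~p2 & p3) | ~p2) -> ((~p2 & p3) | ~p2)), 0
2. <>[]((~p2 & p3) | ~p2), 0
3. ~((~p2 & p3) | ~p2), 0
4. ~(~p2 & p3), 0
5. p2, 0
6. ~p3, 0
7. []((~p2 & p3) | ~p2), 1
8. (~p2 & p3) | ~p2, 0
9. (~p2 & p3) | ~p2, 1
10. ~p2 & p3, 0
11. ~p2, 0
12. p3, 0
Accessibility: 0R0, 0R1, 1R0, 1R1
Branch closes: p2 and ~p2 both at 0.
Every branch closes (one shown): valid in S5.
S4-tableau for the negation ~(<>[]((~p2 & p3) | ~p2) -> ((~p2 & p3) | ~p2)):
1. ~(<>[]((~p2 & p3) | ~p2) -> ((~p2 & p3) | ~p2)), 0
2. <>[]((~p2 & p3) | ~p2), 0
3. ~((~p2 & p3) | ~p2), 0
4. ~(~p2 & p3), 0
5. p2, 0
6. ~p3, 0
7. []((~p2 & p3) | ~p2), 1
8. (~p2 & p3) | ~p2, 1
9. ~p2, 1
Accessibility: 0R0, 0R1, 1R1
Complete open branch: countermodel on an S4-frame, so not valid in S4, nor in K, T (the same frame is also a K-frame and a T-frame).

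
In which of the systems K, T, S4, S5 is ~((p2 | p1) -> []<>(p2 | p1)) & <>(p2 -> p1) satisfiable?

S4-tableau for the formula:
1. ~((p2 | p1) -> []<>(p2 | p1)) & <>(p2 -> p1), 0
2. ~((p2 | p1) -> []<>(p2 | p1)), 0   [&-rule on 1]
3. <>(p2 -> p1), 0   [&-rule on 1]
4. p2 | p1, 0   [~->-rule on 2]
5. ~[]<>(p2 | p1), 0   [~->-rule on 2]
6. p1, 0   [|-rule on 4 (branches; this branch)]
7. p2 -> p1, 1   [<>-rule on 3: fresh world 1, 0R1]
8. p1, 1   [->-rule on 7 (branches; this branch)]
9. ~<>(p2 | p1), 2   [~[]-rule on 5: fresh world 2, 0R2]
10. ~(p2 | p1), 2   [~<>-rule on 9 via 2R2]
11. ~p2, 2   [~|-rule on 10]
12. ~p1, 2   [~|-rule on 10]
Accessibility: 0R0, 0R1, 0R2, 1R1, 2R2
Complete open branch: satisfiable in S4, hence also in K, T (this S4-model is also a K-model and a T-model).
S5-tableau for the formula:
1. ~((p2 | p1) -> []<>(p2 | p1)) & <>(p2 -> p1), 0
2. ~((p2 | p1) -> []<>(p2 | p1)), 0   [&-rule on 1]
3. <>(p2 -> p1), 0   [&-rule on 1]
4. p2 | p1, 0   [~->-rule on 2]
5. ~[]<>(p2 | p1), 0   [~->-rule on 2]
6. p1, 0   [|-rule on 4 (branches; this branch)]
7. p2 -> p1, 1   [<>-rule on 3: fresh world 1, 0R1]
8. p1, 1   [->-rule on 7 (branches; this branch)]
9. ~<>(p2 | p1), 2   [~[]-rule on 5: fresh world 2, 0R2]
10. ~(p2 | p1), 0   [~<>-rule on 9 via 2R0]
11. ~p2, 0   [~|-rule on 10]
12. ~p1, 0   [~|-rule on 10]
Accessibility: 0R0, 0R1, 0R2, 1R0, 1R1, 1R2, 2R0, 2R1, 2R2
Branch closes: p1 and ~p1 both at 0.
Every branch closes (one shown): unsatisfiable in S5.

K, T, S4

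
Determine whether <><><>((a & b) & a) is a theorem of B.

Invalid (countermodel exists)

Tableau for the negation ~<><><>((a & b) & a):
1. ~<><><>((a & b) & a), w0
2. ~<><>((a & b) & a), w0
3. ~<>((a & b) & a), w0
4. ~((a & b) & a), w0
5. ~a, w0
Accessibility: w0Rw0
The negation has an open branch (countermodel exists).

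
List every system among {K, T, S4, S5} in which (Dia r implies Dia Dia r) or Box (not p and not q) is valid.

K-tableau for the negation not ((Dia r implies Dia Dia r) or Box (not p and not q)):
1. not ((Dia r implies Dia Dia r) or Box (not p and not q)), u
2. not (Dia r implies Dia Dia r), u
3. not Box (not p and not q), u
4. Dia r, u
5. not Dia Dia r, u
6. not (not p and not q), v
7. not Dia r, v
8. q, v
9. r, w
10. not Dia r, w
Accessibility: uRv, uRw
Complete open branch: countermodel on a K-frame, so not valid in K.
T-tableau for the negation not ((Dia r implies Dia Dia r) or Box (not p and not q)):
1. not ((Dia r implies Dia Dia r) or Box (not p and not q)), u
2. not (Dia r implies Dia Dia r), u
3. not Box (not p and not q), u
4. Dia r, u
5. not Dia Dia r, u
6. not Dia r, u
7. not r, u
8. not (not p and not q), v
9. not Dia r, v
10. not r, v
11. q, v
12. r, w
13. not Dia r, w
14. not r, w
Accessibility: uRu, uRv, uRw, vRv, wRw
Branch closes: r and not r both at w.
Every branch closes (one shown): valid in T, hence also in S4, S5 (every theorem of T is a theorem of S4 and S5).

T, S4, S5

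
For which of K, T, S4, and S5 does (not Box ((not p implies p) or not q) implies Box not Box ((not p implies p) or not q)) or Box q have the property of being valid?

S4-tableau for the negation not ((not Box ((not p implies p) or not q) implies Box not Box ((not p implies p) or not q)) or Box q):
1. not ((not Box ((not p implies p) or not q) implies Box not Box ((not p implies p) or not q)) or Box q), w0
2. not (not Box ((not p implies p) or not q) implies Box not Box ((not p implies p) or not q)), w0   [neg-or-rule on 1]
3. not Box q, w0   [neg-or-rule on 1]
4. not Box ((not p implies p) or not q), w0   [neg-implies-rule on 2]
5. not Box not Box ((not p implies p) or not q), w0   [neg-implies-rule on 2]
6. not q, w1   [neg-Box-rule on 3: fresh world w1, w0Rw1]
7. not ((not p implies p) or not q), w2   [neg-Box-rule on 4: fresh world w2, w0Rw2]
8. not (not p implies p), w2   [neg-or-rule on 7]
9. q, w2   [neg-or-rule on 7]
10. not p, w2   [neg-implies-rule on 8]
11. Box ((not p implies p) or not q), w3   [neg-Box-rule on 5: fresh world w3, w0Rw3]
12. (not p implies p) or not q, w3   [Box-rule on 11 via w3Rw3]
13. not q, w3   [or-rule on 12 (branches; this branch)]
Accessibility: w0Rw0, w0Rw1, w0Rw2, w0Rw3, w1Rw1, w2Rw2, w3Rw3
Complete open branch: countermodel on an S4-frame, so not valid in S4, nor in K, T (the same frame is also a K-frame and a T-frame).
S5-tableau for the negation not ((not Box ((not p implies p) or not q) implies Box not Box ((not p implies p) or not q)) or Box q):
1. not ((not Box ((not p implies p) or not q) implies Box not Box ((not p implies p) or not q)) or Box q), w0
2. not (not Box ((not p implies p) or not q) implies Box not Box ((not p implies p) or not q)), w0   [neg-or-rule on 1]
3. not Box q, w0   [neg-or-rule on 1]
4. not Box ((not p implies p) or not q), w0   [neg-implies-rule on 2]
5. not Box not Box ((not p implies p) or not q), w0   [neg-implies-rule on 2]
6. not q, w1   [neg-Box-rule on 3: fresh world w1, w0Rw1]
7. not ((not p implies p) or not q), w2   [neg-Box-rule on 4: fresh world w2, w0Rw2]
8. not (not p implies p), w2   [neg-or-rule on 7]
9. q, w2   [neg-or-rule on 7]
10. not p, w2   [neg-implies-rule on 8]
11. Box ((not p implies p) or not q), w3   [neg-Box-rule on 5: fresh world w3, w0Rw3]
12. (not p implies p) or not q, w0   [Box-rule on 11 via w3Rw0]
13. (not p implies p) or not q, w1   [Box-rule on 11 via w3Rw1]
14. (not p implies p) or not q, w2   [Box-rule on 11 via w3Rw2]
15. (not p implies p) or not q, w3   [Box-rule on 11 via w3Rw3]
16. not p implies p, w0   [or-rule on 12 (branches; this branch)]
17. not p implies p, w1   [or-rule on 13 (branches; this branch)]
18. not p implies p, w2   [or-rule on 14 (branches; this branch)]
19. not q, w3   [or-rule on 15 (branches; this branch)]
20. p, w0   [implies-rule on 16 (branches; this branch)]
21. p, w1   [implies-rule on 17 (branches; this branch)]
22. p, w2   [implies-rule on 18 (branches; this branch)]
Accessibility: w0Rw0, w0Rw1, w0Rw2, w0Rw3, w1Rw0, w1Rw1, w1Rw2, w1Rw3, w2Rw0, w2Rw1, w2Rw2, w2Rw3, w3Rw0, w3Rw1, w3Rw2, w3Rw3
Branch closes: p and not p both at w2.
Every branch closes (one shown): valid in S5.

S5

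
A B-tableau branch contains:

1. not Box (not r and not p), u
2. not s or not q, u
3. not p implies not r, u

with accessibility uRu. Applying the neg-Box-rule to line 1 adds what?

a fresh world v with uRv, and not (not r and not p) at v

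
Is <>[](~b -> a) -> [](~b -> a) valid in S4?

Tableau for the negation ~(<>[](~b -> a) -> [](~b -> a)):
1. ~(<>[](~b -> a) -> [](~b -> a)), u
2. <>[](~b -> a), u
3. ~[](~b -> a), u
4. [](~b -> a), v
5. ~b -> a, v
6. a, v
7. ~(~b -> a), w
8. ~b, w
9. ~a, w
Accessibility: uRu, uRv, uRw, vRv, wRw
The negation has an open branch (countermodel exists).

Invalid (countermodel exists)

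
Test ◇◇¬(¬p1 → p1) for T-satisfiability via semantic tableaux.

Yes, satisfiable

1. ◇◇¬(¬p1 → p1), 0
2. ◇¬(¬p1 → p1), 1
3. ¬(¬p1 → p1), 2
4. ¬p1, 2
Accessibility: 0R0, 0R1, 1R1, 1R2, 2R2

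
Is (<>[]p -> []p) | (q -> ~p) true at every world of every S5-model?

Valid

Tableau for the negation ~((<>[]p -> []p) | (q -> ~p)):
1. ~((<>[]p -> []p) | (q -> ~p)), 0
2. ~(<>[]p -> []p), 0
3. ~(q -> ~p), 0
4. <>[]p, 0
5. ~[]p, 0
6. q, 0
7. p, 0
8. []p, 1
9. p, 1
10. ~p, 2
11. p, 2
Accessibility: 0R0, 0R1, 0R2, 1R0, 1R1, 1R2, 2R0, 2R1, 2R2
Branch closes: p and ~p both at 2.
All branches of the negation close; one closing branch shown above.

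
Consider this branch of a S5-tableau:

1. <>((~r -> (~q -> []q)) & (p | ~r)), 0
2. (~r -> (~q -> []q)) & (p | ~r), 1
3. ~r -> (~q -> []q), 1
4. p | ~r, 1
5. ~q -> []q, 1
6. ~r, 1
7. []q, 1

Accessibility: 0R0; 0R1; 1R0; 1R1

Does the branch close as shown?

No atom appears with both signs at the same world.

No, open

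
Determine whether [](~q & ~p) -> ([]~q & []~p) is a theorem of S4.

Yes, valid

Tableau for the negation ~([](~q & ~p) -> ([]~q & []~p)):
1. ~([](~q & ~p) -> ([]~q & []~p)), w0
2. [](~q & ~p), w0
3. ~([]~q & []~p), w0
4. ~q & ~p, w0
5. ~q, w0
6. ~p, w0
7. ~[]~p, w0
8. p, w1
9. ~q & ~p, w1
10. ~q, w1
11. ~p, w1
Accessibility: w0Rw0, w0Rw1, w1Rw1
Branch closes: p and ~p both at w1.
All branches of the negation close; one closing branch shown above.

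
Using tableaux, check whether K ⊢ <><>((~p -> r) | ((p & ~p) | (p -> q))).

Invalid (countermodel exists)

Tableau for the negation ~<><>((~p -> r) | ((p & ~p) | (p -> q))):
1. ~<><>((~p -> r) | ((p & ~p) | (p -> q))), u
The negation has an open branch (countermodel exists).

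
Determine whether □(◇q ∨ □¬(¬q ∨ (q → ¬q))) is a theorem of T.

Tableau for the negation ¬□(◇q ∨ □¬(¬q ∨ (q → ¬q))):
1. ¬□(◇q ∨ □¬(¬q ∨ (q → ¬q))), w0
2. ¬(◇q ∨ □¬(¬q ∨ (q → ¬q))), w1   [¬□-rule on 1: fresh world w1, w0Rw1]
3. ¬◇q, w1   [¬∨-rule on 2]
4. ¬□¬(¬q ∨ (q → ¬q)), w1   [¬∨-rule on 2]
5. ¬q, w1   [¬◇-rule on 3 via w1Rw1]
6. ¬q ∨ (q → ¬q), w2   [¬□-rule on 4: fresh world w2, w1Rw2]
7. ¬q, w2   [¬◇-rule on 3 via w1Rw2]
8. q → ¬q, w2   [∨-rule on 6 (branches; this branch)]
Accessibility: w0Rw0, w0Rw1, w1Rw1, w1Rw2, w2Rw2
The negation has an open branch (countermodel exists).

Not valid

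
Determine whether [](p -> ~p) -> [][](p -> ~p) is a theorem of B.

Tableau for the negation ~([](p -> ~p) -> [][](p -> ~p)):
1. ~([](p -> ~p) -> [][](p -> ~p)), 0
2. [](p -> ~p), 0
3. ~[][](p -> ~p), 0
4. p -> ~p, 0
5. ~p, 0
6. ~[](p -> ~p), 1
7. p -> ~p, 1
8. ~p, 1
9. ~(p -> ~p), 2
10. p, 2
Accessibility: 0R0, 0R1, 1R0, 1R1, 1R2, 2R1, 2R2
The negation has an open branch (countermodel exists).

No, not valid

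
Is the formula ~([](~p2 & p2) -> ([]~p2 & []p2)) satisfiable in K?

1. ~([](~p2 & p2) -> ([]~p2 & []p2)), 0
2. [](~p2 & p2), 0
3. ~([]~p2 & []p2), 0
4. ~[]p2, 0
5. ~p2, 1
6. ~p2 & p2, 1
7. p2, 1
Accessibility: 0R1
Branch closes: p2 and ~p2 both at 1.
(One branch shown.) All branches close.

No, unsatisfiable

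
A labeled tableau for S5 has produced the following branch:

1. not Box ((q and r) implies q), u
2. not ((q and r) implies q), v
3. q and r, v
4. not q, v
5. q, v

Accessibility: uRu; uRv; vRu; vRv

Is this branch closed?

Both q and not q appear at v.

Yes, closed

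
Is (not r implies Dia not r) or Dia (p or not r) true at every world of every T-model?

Valid

Tableau for the negation not ((not r implies Dia not r) or Dia (p or not r)):
1. not ((not r implies Dia not r) or Dia (p or not r)), w0
2. not (not r implies Dia not r), w0
3. not Dia (p or not r), w0
4. not r, w0
5. not Dia not r, w0
6. not (p or not r), w0
7. not p, w0
8. r, w0
Accessibility: w0Rw0
Branch closes: r and not r both at w0.
All branches of the negation close; one closing branch shown above.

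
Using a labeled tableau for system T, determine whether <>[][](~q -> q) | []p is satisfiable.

Satisfiable (open branch found)

1. <>[][](~q -> q) | []p, w0
2. []p, w0
3. p, w0
Accessibility: w0Rw0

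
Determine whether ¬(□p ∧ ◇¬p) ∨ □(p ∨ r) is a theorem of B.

Yes, valid

Tableau for the negation ¬(¬(□p ∧ ◇¬p) ∨ □(p ∨ r)):
1. ¬(¬(□p ∧ ◇¬p) ∨ □(p ∨ r)), 0
2. □p ∧ ◇¬p, 0   [¬∨-rule on 1]
3. ¬□(p ∨ r), 0   [¬∨-rule on 1]
4. □p, 0   [∧-rule on 2]
5. ◇¬p, 0   [∧-rule on 2]
6. p, 0   [□-rule on 4 via 0R0]
7. ¬(p ∨ r), 1   [¬□-rule on 3: fresh world 1, 0R1]
8. ¬p, 1   [¬∨-rule on 7]
9. ¬r, 1   [¬∨-rule on 7]
10. p, 1   [□-rule on 4 via 0R1]
Accessibility: 0R0, 0R1, 1R0, 1R1
Branch closes: p and ¬p both at 1.
All branches of the negation close; one closing branch shown above.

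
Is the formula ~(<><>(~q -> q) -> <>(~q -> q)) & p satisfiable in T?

Satisfiable

1. ~(<><>(~q -> q) -> <>(~q -> q)) & p, 0
2. ~(<><>(~q -> q) -> <>(~q -> q)), 0   [&-rule on 1]
3. p, 0   [&-rule on 1]
4. <><>(~q -> q), 0   [~->-rule on 2]
5. ~<>(~q -> q), 0   [~->-rule on 2]
6. ~(~q -> q), 0   [~<>-rule on 5 via 0R0]
7. ~q, 0   [~->-rule on 6]
8. <>(~q -> q), 1   [<>-rule on 4: fresh world 1, 0R1]
9. ~(~q -> q), 1   [~<>-rule on 5 via 0R1]
10. ~q, 1   [~->-rule on 9]
11. ~q -> q, 2   [<>-rule on 8: fresh world 2, 1R2]
12. q, 2   [->-rule on 11 (branches; this branch)]
Accessibility: 0R0, 0R1, 1R1, 1R2, 2R2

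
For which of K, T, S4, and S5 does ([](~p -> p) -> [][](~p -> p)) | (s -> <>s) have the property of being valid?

T-tableau for the negation ~(([](~p -> p) -> [][](~p -> p)) | (s -> <>s)):
1. ~(([](~p -> p) -> [][](~p -> p)) | (s -> <>s)), u
2. ~([](~p -> p) -> [][](~p -> p)), u   [~|-rule on 1]
3. ~(s -> <>s), u   [~|-rule on 1]
4. [](~p -> p), u   [~->-rule on 2]
5. ~[][](~p -> p), u   [~->-rule on 2]
6. s, u   [~->-rule on 3]
7. ~<>s, u   [~->-rule on 3]
8. ~p -> p, u   [[]-rule on 4 via uRu]
9. ~s, u   [~<>-rule on 7 via uRu]
Accessibility: uRu
Branch closes: s and ~s both at u.
Every branch closes (one shown): valid in T, hence also in S4, S5 (every theorem of T is a theorem of S4 and S5).
K-tableau for the negation ~(([](~p -> p) -> [][](~p -> p)) | (s -> <>s)):
1. ~(([](~p -> p) -> [][](~p -> p)) | (s -> <>s)), u
2. ~([](~p -> p) -> [][](~p -> p)), u   [~|-rule on 1]
3. ~(s -> <>s), u   [~|-rule on 1]
4. [](~p -> p), u   [~->-rule on 2]
5. ~[][](~p -> p), u   [~->-rule on 2]
6. s, u   [~->-rule on 3]
7. ~<>s, u   [~->-rule on 3]
8. ~[](~p -> p), v   [~[]-rule on 5: fresh world v, uRv]
9. ~p -> p, v   [[]-rule on 4 via uRv]
10. ~s, v   [~<>-rule on 7 via uRv]
11. p, v   [->-rule on 9 (branches; this branch)]
12. ~(~p -> p), w   [~[]-rule on 8: fresh world w, vRw]
13. ~p, w   [~->-rule on 12]
Accessibility: uRv, vRw
Complete open branch: countermodel on a K-frame, so not valid in K.

T, S4, S5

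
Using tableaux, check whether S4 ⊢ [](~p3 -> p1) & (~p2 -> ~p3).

Not valid

Tableau for the negation ~([](~p3 -> p1) & (~p2 -> ~p3)):
1. ~([](~p3 -> p1) & (~p2 -> ~p3)), u
2. ~(~p2 -> ~p3), u
3. ~p2, u
4. p3, u
Accessibility: uRu
The negation has an open branch (countermodel exists).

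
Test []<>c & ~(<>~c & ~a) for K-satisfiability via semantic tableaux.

Satisfiable

1. []<>c & ~(<>~c & ~a), u
2. []<>c, u   [&-rule on 1]
3. ~(<>~c & ~a), u   [&-rule on 1]
4. a, u   [~&-rule on 3 (branches; this branch)]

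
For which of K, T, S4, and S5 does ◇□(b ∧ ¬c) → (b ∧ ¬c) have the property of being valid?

S5-tableau for the negation ¬(◇□(b ∧ ¬c) → (b ∧ ¬c)):
1. ¬(◇□(b ∧ ¬c) → (b ∧ ¬c)), w0
2. ◇□(b ∧ ¬c), w0
3. ¬(b ∧ ¬c), w0
4. c, w0
5. □(b ∧ ¬c), w1
6. b ∧ ¬c, w0
7. b, w0
8. ¬c, w0
Accessibility: w0Rw0, w0Rw1, w1Rw0, w1Rw1
Branch closes: c and ¬c both at w0.
Every branch closes (one shown): valid in S5.
S4-tableau for the negation ¬(◇□(b ∧ ¬c) → (b ∧ ¬c)):
1. ¬(◇□(b ∧ ¬c) → (b ∧ ¬c)), w0
2. ◇□(b ∧ ¬c), w0
3. ¬(b ∧ ¬c), w0
4. c, w0
5. □(b ∧ ¬c), w1
6. b ∧ ¬c, w1
7. b, w1
8. ¬c, w1
Accessibility: w0Rw0, w0Rw1, w1Rw1
Complete open branch: countermodel on an S4-frame, so not valid in S4, nor in K, T (the same frame is also a K-frame and a T-frame).

S5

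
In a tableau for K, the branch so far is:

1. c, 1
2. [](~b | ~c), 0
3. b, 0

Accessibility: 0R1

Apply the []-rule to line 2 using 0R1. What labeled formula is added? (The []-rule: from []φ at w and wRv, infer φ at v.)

~b | ~c, 1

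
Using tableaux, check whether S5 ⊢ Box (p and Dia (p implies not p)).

No, not valid

Tableau for the negation not Box (p and Dia (p implies not p)):
1. not Box (p and Dia (p implies not p)), w0
2. not (p and Dia (p implies not p)), w1
3. not Dia (p implies not p), w1
4. not (p implies not p), w0
5. p, w0
6. not (p implies not p), w1
7. p, w1
Accessibility: w0Rw0, w0Rw1, w1Rw0, w1Rw1
The negation has an open branch (countermodel exists).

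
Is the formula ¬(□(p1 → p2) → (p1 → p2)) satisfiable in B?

1. ¬(□(p1 → p2) → (p1 → p2)), u
2. □(p1 → p2), u
3. ¬(p1 → p2), u
4. p1, u
5. ¬p2, u
6. p1 → p2, u
7. p2, u
Accessibility: uRu
Branch closes: p2 and ¬p2 both at u.
Every branch closes; the branch above is one of them.

Unsatisfiable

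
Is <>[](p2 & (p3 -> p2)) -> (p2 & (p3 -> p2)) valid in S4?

Not valid

Tableau for the negation ~(<>[](p2 & (p3 -> p2)) -> (p2 & (p3 -> p2))):
1. ~(<>[](p2 & (p3 -> p2)) -> (p2 & (p3 -> p2))), 0
2. <>[](p2 & (p3 -> p2)), 0   [~->-rule on 1]
3. ~(p2 & (p3 -> p2)), 0   [~->-rule on 1]
4. ~(p3 -> p2), 0   [~&-rule on 3 (branches; this branch)]
5. p3, 0   [~->-rule on 4]
6. ~p2, 0   [~->-rule on 4]
7. [](p2 & (p3 -> p2)), 1   [<>-rule on 2: fresh world 1, 0R1]
8. p2 & (p3 -> p2), 1   [[]-rule on 7 via 1R1]
9. p2, 1   [&-rule on 8]
10. p3 -> p2, 1   [&-rule on 8]
Accessibility: 0R0, 0R1, 1R1
The negation has an open branch (countermodel exists).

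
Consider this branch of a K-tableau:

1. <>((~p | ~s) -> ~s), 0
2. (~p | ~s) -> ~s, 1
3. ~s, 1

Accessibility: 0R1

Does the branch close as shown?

Not closed

There is no literal clash: for every atom and world, at most one sign appears.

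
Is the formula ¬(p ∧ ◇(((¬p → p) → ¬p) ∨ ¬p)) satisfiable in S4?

Satisfiable (open branch found)

1. ¬(p ∧ ◇(((¬p → p) → ¬p) ∨ ¬p)), u
2. ¬◇(((¬p → p) → ¬p) ∨ ¬p), u
3. ¬(((¬p → p) → ¬p) ∨ ¬p), u
4. ¬((¬p → p) → ¬p), u
5. p, u
6. ¬p → p, u
Accessibility: uRu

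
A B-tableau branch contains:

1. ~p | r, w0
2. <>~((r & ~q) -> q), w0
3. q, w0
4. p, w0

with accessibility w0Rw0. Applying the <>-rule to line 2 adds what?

a fresh world w1 with w0Rw1, and ~((r & ~q) -> q) at w1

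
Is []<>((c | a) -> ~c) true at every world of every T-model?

Tableau for the negation ~[]<>((c | a) -> ~c):
1. ~[]<>((c | a) -> ~c), w0
2. ~<>((c | a) -> ~c), w1   [~[]-rule on 1: fresh world w1, w0Rw1]
3. ~((c | a) -> ~c), w1   [~<>-rule on 2 via w1Rw1]
4. c | a, w1   [~->-rule on 3]
5. c, w1   [~->-rule on 3]
6. a, w1   [|-rule on 4 (branches; this branch)]
Accessibility: w0Rw0, w0Rw1, w1Rw1
The negation has an open branch (countermodel exists).

Not valid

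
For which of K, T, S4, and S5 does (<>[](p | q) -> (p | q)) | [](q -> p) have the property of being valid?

S5-tableau for the negation ~((<>[](p | q) -> (p | q)) | [](q -> p)):
1. ~((<>[](p | q) -> (p | q)) | [](q -> p)), 0
2. ~(<>[](p | q) -> (p | q)), 0
3. ~[](q -> p), 0
4. <>[](p | q), 0
5. ~(p | q), 0
6. ~p, 0
7. ~q, 0
8. ~(q -> p), 1
9. q, 1
10. ~p, 1
11. [](p | q), 2
12. p | q, 0
13. p | q, 1
14. p | q, 2
15. q, 0
Accessibility: 0R0, 0R1, 0R2, 1R0, 1R1, 1R2, 2R0, 2R1, 2R2
Branch closes: q and ~q both at 0.
Every branch closes (one shown): valid in S5.
S4-tableau for the negation ~((<>[](p | q) -> (p | q)) | [](q -> p)):
1. ~((<>[](p | q) -> (p | q)) | [](q -> p)), 0
2. ~(<>[](p | q) -> (p | q)), 0
3. ~[](q -> p), 0
4. <>[](p | q), 0
5. ~(p | q), 0
6. ~p, 0
7. ~q, 0
8. ~(q -> p), 1
9. q, 1
10. ~p, 1
11. [](p | q), 2
12. p | q, 2
13. q, 2
Accessibility: 0R0, 0R1, 0R2, 1R1, 2R2
Complete open branch: countermodel on an S4-frame, so not valid in S4, nor in K, T (the same frame is also a K-frame and a T-frame).

S5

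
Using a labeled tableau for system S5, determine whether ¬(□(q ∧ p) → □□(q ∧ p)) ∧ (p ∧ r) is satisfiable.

1. ¬(□(q ∧ p) → □□(q ∧ p)) ∧ (p ∧ r), w0
2. ¬(□(q ∧ p) → □□(q ∧ p)), w0
3. p ∧ r, w0
4. □(q ∧ p), w0
5. ¬□□(q ∧ p), w0
6. p, w0
7. r, w0
8. q ∧ p, w0
9. q, w0
10. ¬□(q ∧ p), w1
11. q ∧ p, w1
12. q, w1
13. p, w1
14. ¬(q ∧ p), w2
15. q ∧ p, w2
16. q, w2
17. p, w2
18. ¬p, w2
Accessibility: w0Rw0, w0Rw1, w0Rw2, w1Rw0, w1Rw1, w1Rw2, w2Rw0, w2Rw1, w2Rw2
Branch closes: p and ¬p both at w2.
(One branch shown.) All branches close.

Unsatisfiable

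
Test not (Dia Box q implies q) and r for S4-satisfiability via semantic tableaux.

1. not (Dia Box q implies q) and r, w0
2. not (Dia Box q implies q), w0
3. r, w0
4. Dia Box q, w0
5. not q, w0
6. Box q, w1
7. q, w1
Accessibility: w0Rw0, w0Rw1, w1Rw1

Yes, satisfiable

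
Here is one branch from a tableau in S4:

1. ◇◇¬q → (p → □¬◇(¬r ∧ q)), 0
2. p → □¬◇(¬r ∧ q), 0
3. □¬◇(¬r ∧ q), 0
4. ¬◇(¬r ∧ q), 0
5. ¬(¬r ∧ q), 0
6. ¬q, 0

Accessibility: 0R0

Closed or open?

No world carries both an atom and its negation.

No, open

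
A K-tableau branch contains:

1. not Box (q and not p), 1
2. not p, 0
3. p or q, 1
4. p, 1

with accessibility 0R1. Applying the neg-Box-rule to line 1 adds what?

a fresh world 2 with 1R2, and not (q and not p) at 2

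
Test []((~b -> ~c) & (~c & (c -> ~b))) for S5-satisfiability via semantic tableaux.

1. []((~b -> ~c) & (~c & (c -> ~b))), 0
2. (~b -> ~c) & (~c & (c -> ~b)), 0
3. ~b -> ~c, 0
4. ~c & (c -> ~b), 0
5. ~c, 0
6. c -> ~b, 0
7. ~b, 0
Accessibility: 0R0

Yes, satisfiable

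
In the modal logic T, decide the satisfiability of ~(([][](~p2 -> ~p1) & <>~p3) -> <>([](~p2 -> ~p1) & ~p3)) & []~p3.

1. ~(([][](~p2 -> ~p1) & <>~p3) -> <>([](~p2 -> ~p1) & ~p3)) & []~p3, u
2. ~(([][](~p2 -> ~p1) & <>~p3) -> <>([](~p2 -> ~p1) & ~p3)), u
3. []~p3, u
4. [][](~p2 -> ~p1) & <>~p3, u
5. ~<>([](~p2 -> ~p1) & ~p3), u
6. [][](~p2 -> ~p1), u
7. <>~p3, u
8. ~p3, u
9. ~([](~p2 -> ~p1) & ~p3), u
10. [](~p2 -> ~p1), u
11. ~p2 -> ~p1, u
12. ~[](~p2 -> ~p1), u
13. ~p1, u
14. ~p3, v
15. ~([](~p2 -> ~p1) & ~p3), v
16. [](~p2 -> ~p1), v
17. ~p2 -> ~p1, v
18. ~[](~p2 -> ~p1), v
19. ~p1, v
20. ~(~p2 -> ~p1), w
21. ~p2, w
22. p1, w
23. ~p3, w
24. ~([](~p2 -> ~p1) & ~p3), w
25. [](~p2 -> ~p1), w
26. ~p2 -> ~p1, w
27. ~[](~p2 -> ~p1), w
28. ~p1, w
Accessibility: uRu, uRv, uRw, vRv, wRw
Branch closes: p1 and ~p1 both at w.
All branches of the tableau close; one closing branch shown above.

Unsatisfiable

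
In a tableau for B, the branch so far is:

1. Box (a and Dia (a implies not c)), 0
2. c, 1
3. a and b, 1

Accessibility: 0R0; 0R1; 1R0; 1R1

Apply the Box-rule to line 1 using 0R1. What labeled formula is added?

a and Dia (a implies not c), 1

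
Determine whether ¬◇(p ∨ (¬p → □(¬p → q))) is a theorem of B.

Not valid

Tableau for the negation ◇(p ∨ (¬p → □(¬p → q))):
1. ◇(p ∨ (¬p → □(¬p → q))), 0
2. p ∨ (¬p → □(¬p → q)), 1
3. ¬p → □(¬p → q), 1
4. □(¬p → q), 1
5. ¬p → q, 0
6. ¬p → q, 1
7. q, 0
8. q, 1
Accessibility: 0R0, 0R1, 1R0, 1R1
The negation has an open branch (countermodel exists).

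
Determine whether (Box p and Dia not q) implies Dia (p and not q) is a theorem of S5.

Tableau for the negation not ((Box p and Dia not q) implies Dia (p and not q)):
1. not ((Box p and Dia not q) implies Dia (p and not q)), w0
2. Box p and Dia not q, w0   [neg-implies-rule on 1]
3. not Dia (p and not q), w0   [neg-implies-rule on 1]
4. Box p, w0   [and-rule on 2]
5. Dia not q, w0   [and-rule on 2]
6. not (p and not q), w0   [neg-Dia-rule on 3 via w0Rw0]
7. p, w0   [Box-rule on 4 via w0Rw0]
8. q, w0   [neg-and-rule on 6 (branches; this branch)]
9. not q, w1   [Dia-rule on 5: fresh world w1, w0Rw1]
10. not (p and not q), w1   [neg-Dia-rule on 3 via w0Rw1]
11. p, w1   [Box-rule on 4 via w0Rw1]
12. q, w1   [neg-and-rule on 10 (branches; this branch)]
Accessibility: w0Rw0, w0Rw1, w1Rw0, w1Rw1
Branch closes: q and not q both at w1.
All branches of the negation close; one closing branch shown above.

Valid in S5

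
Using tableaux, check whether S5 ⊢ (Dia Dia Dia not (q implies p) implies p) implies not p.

Tableau for the negation not ((Dia Dia Dia not (q implies p) implies p) implies not p):
1. not ((Dia Dia Dia not (q implies p) implies p) implies not p), 0
2. Dia Dia Dia not (q implies p) implies p, 0   [neg-implies-rule on 1]
3. p, 0   [neg-implies-rule on 1]
Accessibility: 0R0
The negation has an open branch (countermodel exists).

No, not valid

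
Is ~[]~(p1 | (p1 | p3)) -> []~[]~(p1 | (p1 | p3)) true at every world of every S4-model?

Invalid (countermodel exists)

Tableau for the negation ~(~[]~(p1 | (p1 | p3)) -> []~[]~(p1 | (p1 | p3))):
1. ~(~[]~(p1 | (p1 | p3)) -> []~[]~(p1 | (p1 | p3))), u
2. ~[]~(p1 | (p1 | p3)), u
3. ~[]~[]~(p1 | (p1 | p3)), u
4. p1 | (p1 | p3), v
5. p1 | p3, v
6. p3, v
7. []~(p1 | (p1 | p3)), w
8. ~(p1 | (p1 | p3)), w
9. ~p1, w
10. ~(p1 | p3), w
11. ~p3, w
Accessibility: uRu, uRv, uRw, vRv, wRw
The negation has an open branch (countermodel exists).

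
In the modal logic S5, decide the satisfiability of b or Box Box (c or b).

1. b or Box Box (c or b), u
2. Box Box (c or b), u
3. Box (c or b), u
4. c or b, u
5. b, u
Accessibility: uRu

Satisfiable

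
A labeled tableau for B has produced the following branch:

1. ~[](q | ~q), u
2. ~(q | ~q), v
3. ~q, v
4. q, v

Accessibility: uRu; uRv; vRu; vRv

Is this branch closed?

Both q and ~q appear at v.

Yes, closed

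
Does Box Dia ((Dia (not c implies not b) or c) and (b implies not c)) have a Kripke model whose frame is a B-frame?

1. Box Dia ((Dia (not c implies not b) or c) and (b implies not c)), 0
2. Dia ((Dia (not c implies not b) or c) and (b implies not c)), 0
3. (Dia (not c implies not b) or c) and (b implies not c), 1
4. Dia (not c implies not b) or c, 1
5. b implies not c, 1
6. Dia ((Dia (not c implies not b) or c) and (b implies not c)), 1
7. c, 1
8. not b, 1
9. (Dia (not c implies not b) or c) and (b implies not c), 2
10. Dia (not c implies not b) or c, 2
11. b implies not c, 2
12. c, 2
13. not b, 2
Accessibility: 0R0, 0R1, 1R0, 1R1, 1R2, 2R1, 2R2

Satisfiable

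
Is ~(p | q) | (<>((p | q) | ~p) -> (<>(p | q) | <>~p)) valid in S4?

Tableau for the negation ~(~(p | q) | (<>((p | q) | ~p) -> (<>(p | q) | <>~p))):
1. ~(~(p | q) | (<>((p | q) | ~p) -> (<>(p | q) | <>~p))), w0
2. p | q, w0
3. ~(<>((p | q) | ~p) -> (<>(p | q) | <>~p)), w0
4. <>((p | q) | ~p), w0
5. ~(<>(p | q) | <>~p), w0
6. ~<>(p | q), w0
7. ~<>~p, w0
8. ~(p | q), w0
9. ~p, w0
10. ~q, w0
11. p, w0
Accessibility: w0Rw0
Branch closes: p and ~p both at w0.
Every branch of the negation's tableau closes; the branch above is one of them.

Valid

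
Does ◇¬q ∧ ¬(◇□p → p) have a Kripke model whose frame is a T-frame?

1. ◇¬q ∧ ¬(◇□p → p), w0
2. ◇¬q, w0   [∧-rule on 1]
3. ¬(◇□p → p), w0   [∧-rule on 1]
4. ◇□p, w0   [¬→-rule on 3]
5. ¬p, w0   [¬→-rule on 3]
6. ¬q, w1   [◇-rule on 2: fresh world w1, w0Rw1]
7. □p, w2   [◇-rule on 4: fresh world w2, w0Rw2]
8. p, w2   [□-rule on 7 via w2Rw2]
Accessibility: w0Rw0, w0Rw1, w0Rw2, w1Rw1, w2Rw2

Satisfiable (open branch found)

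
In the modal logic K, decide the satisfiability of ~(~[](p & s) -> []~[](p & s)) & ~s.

Satisfiable (open branch found)

1. ~(~[](p & s) -> []~[](p & s)) & ~s, 0
2. ~(~[](p & s) -> []~[](p & s)), 0   [&-rule on 1]
3. ~s, 0   [&-rule on 1]
4. ~[](p & s), 0   [~->-rule on 2]
5. ~[]~[](p & s), 0   [~->-rule on 2]
6. ~(p & s), 1   [~[]-rule on 4: fresh world 1, 0R1]
7. ~s, 1   [~&-rule on 6 (branches; this branch)]
8. [](p & s), 2   [~[]-rule on 5: fresh world 2, 0R2]
Accessibility: 0R1, 0R2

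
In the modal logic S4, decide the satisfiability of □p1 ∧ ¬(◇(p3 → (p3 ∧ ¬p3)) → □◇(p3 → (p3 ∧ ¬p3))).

1. □p1 ∧ ¬(◇(p3 → (p3 ∧ ¬p3)) → □◇(p3 → (p3 ∧ ¬p3))), u
2. □p1, u   [∧-rule on 1]
3. ¬(◇(p3 → (p3 ∧ ¬p3)) → □◇(p3 → (p3 ∧ ¬p3))), u   [∧-rule on 1]
4. ◇(p3 → (p3 ∧ ¬p3)), u   [¬→-rule on 3]
5. ¬□◇(p3 → (p3 ∧ ¬p3)), u   [¬→-rule on 3]
6. p1, u   [□-rule on 2 via uRu]
7. p3 → (p3 ∧ ¬p3), v   [◇-rule on 4: fresh world v, uRv]
8. p1, v   [□-rule on 2 via uRv]
9. ¬p3, v   [→-rule on 7 (branches; this branch)]
10. ¬◇(p3 → (p3 ∧ ¬p3)), w   [¬□-rule on 5: fresh world w, uRw]
11. p1, w   [□-rule on 2 via uRw]
12. ¬(p3 → (p3 ∧ ¬p3)), w   [¬◇-rule on 10 via wRw]
13. p3, w   [¬→-rule on 12]
14. ¬(p3 ∧ ¬p3), w   [¬→-rule on 12]
Accessibility: uRu, uRv, uRw, vRv, wRw

Satisfiable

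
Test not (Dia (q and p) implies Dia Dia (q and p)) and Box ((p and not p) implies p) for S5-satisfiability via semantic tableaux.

Unsatisfiable

1. not (Dia (q and p) implies Dia Dia (q and p)) and Box ((p and not p) implies p), 0
2. not (Dia (q and p) implies Dia Dia (q and p)), 0   [and-rule on 1]
3. Box ((p and not p) implies p), 0   [and-rule on 1]
4. Dia (q and p), 0   [neg-implies-rule on 2]
5. not Dia Dia (q and p), 0   [neg-implies-rule on 2]
6. (p and not p) implies p, 0   [Box-rule on 3 via 0R0]
7. not Dia (q and p), 0   [neg-Dia-rule on 5 via 0R0]
8. not (q and p), 0   [neg-Dia-rule on 7 via 0R0]
9. not (p and not p), 0   [implies-rule on 6 (branches; this branch)]
10. not p, 0   [neg-and-rule on 8 (branches; this branch)]
11. q and p, 1   [Dia-rule on 4: fresh world 1, 0R1]
12. q, 1   [and-rule on 11]
13. p, 1   [and-rule on 11]
14. (p and not p) implies p, 1   [Box-rule on 3 via 0R1]
15. not Dia (q and p), 1   [neg-Dia-rule on 5 via 0R1]
16. not (q and p), 1   [neg-Dia-rule on 7 via 0R1]
17. not p, 1   [neg-and-rule on 16 (branches; this branch)]
Accessibility: 0R0, 0R1, 1R0, 1R1
Branch closes: p and not p both at 1.
Every branch closes; the branch above is one of them.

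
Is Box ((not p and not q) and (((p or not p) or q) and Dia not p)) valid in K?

No, not valid

Tableau for the negation not Box ((not p and not q) and (((p or not p) or q) and Dia not p)):
1. not Box ((not p and not q) and (((p or not p) or q) and Dia not p)), 0
2. not ((not p and not q) and (((p or not p) or q) and Dia not p)), 1   [neg-Box-rule on 1: fresh world 1, 0R1]
3. not (((p or not p) or q) and Dia not p), 1   [neg-and-rule on 2 (branches; this branch)]
4. not Dia not p, 1   [neg-and-rule on 3 (branches; this branch)]
Accessibility: 0R1
The negation has an open branch (countermodel exists).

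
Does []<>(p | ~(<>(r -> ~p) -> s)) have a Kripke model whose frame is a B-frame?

Satisfiable (open branch found)

1. []<>(p | ~(<>(r -> ~p) -> s)), u
2. <>(p | ~(<>(r -> ~p) -> s)), u
3. p | ~(<>(r -> ~p) -> s), v
4. <>(p | ~(<>(r -> ~p) -> s)), v
5. ~(<>(r -> ~p) -> s), v
6. <>(r -> ~p), v
7. ~s, v
8. p | ~(<>(r -> ~p) -> s), w
9. ~(<>(r -> ~p) -> s), w
10. <>(r -> ~p), w
11. ~s, w
12. r -> ~p, x
13. ~p, x
14. r -> ~p, y
15. ~p, y
Accessibility: uRu, uRv, vRu, vRv, vRw, vRx, wRv, wRw, wRy, xRv, xRx, yRw, yRy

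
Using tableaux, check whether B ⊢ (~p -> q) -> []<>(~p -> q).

Valid

Tableau for the negation ~((~p -> q) -> []<>(~p -> q)):
1. ~((~p -> q) -> []<>(~p -> q)), 0
2. ~p -> q, 0
3. ~[]<>(~p -> q), 0
4. q, 0
5. ~<>(~p -> q), 1
6. ~(~p -> q), 0
7. ~p, 0
8. ~q, 0
Accessibility: 0R0, 0R1, 1R0, 1R1
Branch closes: q and ~q both at 0.
All branches of the negation close; one closing branch shown above.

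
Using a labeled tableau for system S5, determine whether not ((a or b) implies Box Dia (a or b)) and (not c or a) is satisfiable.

1. not ((a or b) implies Box Dia (a or b)) and (not c or a), u
2. not ((a or b) implies Box Dia (a or b)), u   [and-rule on 1]
3. not c or a, u   [and-rule on 1]
4. a or b, u   [neg-implies-rule on 2]
5. not Box Dia (a or b), u   [neg-implies-rule on 2]
6. a, u   [or-rule on 3 (branches; this branch)]
7. b, u   [or-rule on 4 (branches; this branch)]
8. not Dia (a or b), v   [neg-Box-rule on 5: fresh world v, uRv]
9. not (a or b), u   [neg-Dia-rule on 8 via vRu]
10. not a, u   [neg-or-rule on 9]
11. not b, u   [neg-or-rule on 9]
Accessibility: uRu, uRv, vRu, vRv
Branch closes: a and not a both at u.
Every branch closes; the branch above is one of them.

Unsatisfiable (every branch closes)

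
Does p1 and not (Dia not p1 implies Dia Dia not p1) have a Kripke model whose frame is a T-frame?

No, unsatisfiable

1. p1 and not (Dia not p1 implies Dia Dia not p1), w0
2. p1, w0
3. not (Dia not p1 implies Dia Dia not p1), w0
4. Dia not p1, w0
5. not Dia Dia not p1, w0
6. not Dia not p1, w0
7. not p1, w1
8. not Dia not p1, w1
9. p1, w1
Accessibility: w0Rw0, w0Rw1, w1Rw1
Branch closes: p1 and not p1 both at w1.
(One branch shown.) All branches close.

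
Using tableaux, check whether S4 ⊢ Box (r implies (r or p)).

Yes, valid

Tableau for the negation not Box (r implies (r or p)):
1. not Box (r implies (r or p)), 0
2. not (r implies (r or p)), 1
3. r, 1
4. not (r or p), 1
5. not r, 1
6. not p, 1
Accessibility: 0R0, 0R1, 1R1
Branch closes: r and not r both at 1.
Every branch of the negation's tableau closes; the branch above is one of them.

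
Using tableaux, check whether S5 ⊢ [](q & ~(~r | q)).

Invalid (countermodel exists)

Tableau for the negation ~[](q & ~(~r | q)):
1. ~[](q & ~(~r | q)), w0
2. ~(q & ~(~r | q)), w1
3. ~r | q, w1
4. q, w1
Accessibility: w0Rw0, w0Rw1, w1Rw0, w1Rw1
The negation has an open branch (countermodel exists).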